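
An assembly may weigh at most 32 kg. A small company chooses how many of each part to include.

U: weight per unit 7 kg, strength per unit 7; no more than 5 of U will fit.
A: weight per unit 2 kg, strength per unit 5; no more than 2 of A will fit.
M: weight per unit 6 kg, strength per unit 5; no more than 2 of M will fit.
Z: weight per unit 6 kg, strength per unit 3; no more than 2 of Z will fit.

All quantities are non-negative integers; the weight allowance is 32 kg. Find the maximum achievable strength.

38

This is a bounded integer knapsack.
A has the best ratio (5/2); taking only A gives at most 2×5 = 10 (stopped by the supply cap of 2).
Mixing does better — 4×U and 2×A: weight 32 ≤ 32, strength 4·7 + 2·5 = 38.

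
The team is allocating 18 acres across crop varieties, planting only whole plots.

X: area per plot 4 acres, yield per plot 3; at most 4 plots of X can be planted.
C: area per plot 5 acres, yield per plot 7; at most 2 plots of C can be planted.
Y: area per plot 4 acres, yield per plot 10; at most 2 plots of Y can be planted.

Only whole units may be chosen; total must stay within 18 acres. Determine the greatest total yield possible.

Take 2×C and 2×Y: area 18 ≤ 18, yield 2·7 + 2·10 = 34.
Y has the best ratio (10/4) and is taken to its limit of 2; remaining capacity is filled optimally with the others.

34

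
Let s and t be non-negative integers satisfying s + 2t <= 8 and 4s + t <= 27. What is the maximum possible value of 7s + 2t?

(s,t)=(6,1): 1·6+2·1=8≤8, 4·6+1·1=25≤27, objective 44.
(s,t)=(6,0): 1·6+2·0=6≤8, 4·6+1·0=24≤27, objective 42.
(s,t)=(5,1): 1·5+2·1=7≤8, 4·5+1·1=21≤27, objective 37.
The best lattice point is (6,1), giving 44.

44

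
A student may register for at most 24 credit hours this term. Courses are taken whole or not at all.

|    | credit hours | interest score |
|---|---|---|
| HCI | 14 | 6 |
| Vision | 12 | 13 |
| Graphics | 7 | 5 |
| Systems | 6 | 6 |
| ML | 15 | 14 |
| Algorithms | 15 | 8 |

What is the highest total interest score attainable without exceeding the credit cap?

20

Vision + Systems: credit hours 12 + 6 = 18 ≤ 24, interest score 13 + 6 = 19.
Systems + ML: credit hours 6 + 15 = 21 ≤ 24, interest score 6 + 14 = 20.
Graphics + ML: credit hours 7 + 15 = 22 ≤ 24, interest score 5 + 14 = 19.
Best is Systems and ML with total interest score 20.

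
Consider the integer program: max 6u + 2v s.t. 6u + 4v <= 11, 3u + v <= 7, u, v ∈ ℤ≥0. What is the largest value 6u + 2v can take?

8

(u,v)=(1,1): 6·1+4·1=10≤11, 3·1+1·1=4≤7, objective 8.
(u,v)=(1,0): 6·1+4·0=6≤11, 3·1+1·0=3≤7, objective 6.
(u,v)=(0,2): 6·0+4·2=8≤11, 3·0+1·2=2≤7, objective 4.
No feasible integer point exceeds 8.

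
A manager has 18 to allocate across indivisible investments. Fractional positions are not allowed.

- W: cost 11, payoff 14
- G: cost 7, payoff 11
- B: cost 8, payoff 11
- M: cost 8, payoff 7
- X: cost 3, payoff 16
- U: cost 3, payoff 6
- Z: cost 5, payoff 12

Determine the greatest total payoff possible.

G + X + Z: cost 7 + 3 + 5 = 15 ≤ 18, payoff 11 + 16 + 12 = 39.
G + X + U + Z: cost 7 + 3 + 3 + 5 = 18 ≤ 18, payoff 11 + 16 + 6 + 12 = 45.
Best is G, X, U, and Z with total payoff 45.

45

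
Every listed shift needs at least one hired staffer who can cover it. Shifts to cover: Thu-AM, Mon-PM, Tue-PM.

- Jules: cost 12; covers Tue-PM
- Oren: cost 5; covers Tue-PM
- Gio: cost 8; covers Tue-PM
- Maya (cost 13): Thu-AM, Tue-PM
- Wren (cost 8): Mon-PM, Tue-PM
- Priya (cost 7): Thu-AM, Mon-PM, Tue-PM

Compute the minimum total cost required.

This is an integer covering problem.
Priya alone covers Thu-AM, Mon-PM, Tue-PM — every shift.
Total cost: 7.
No cover costs less than 7.

7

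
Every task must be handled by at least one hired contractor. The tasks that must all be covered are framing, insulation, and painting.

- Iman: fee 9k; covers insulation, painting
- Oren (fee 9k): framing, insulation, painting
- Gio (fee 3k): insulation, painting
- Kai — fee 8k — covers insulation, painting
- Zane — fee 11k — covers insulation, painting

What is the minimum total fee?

The greedy cost-per-new-task heuristic would pick Gio and Oren for 12, but a cheaper cover exists.
Oren alone covers framing, insulation, painting — every task.
Total fee: 9.
No cover costs less than 9.

9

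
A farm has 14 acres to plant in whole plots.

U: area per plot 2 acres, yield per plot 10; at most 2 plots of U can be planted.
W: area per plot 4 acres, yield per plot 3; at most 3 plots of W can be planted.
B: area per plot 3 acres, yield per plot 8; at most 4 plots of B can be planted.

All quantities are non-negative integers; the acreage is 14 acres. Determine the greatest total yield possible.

Take 2×U and 3×B: area 13 ≤ 14, yield 2·10 + 3·8 = 44.
U has the best ratio (10/2) and is taken to its limit of 2; remaining capacity is filled optimally with the others.

44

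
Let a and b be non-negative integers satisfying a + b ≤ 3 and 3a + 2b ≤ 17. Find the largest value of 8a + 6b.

24

(a,b)=(3,0): 1·3+1·0=3≤3, 3·3+2·0=9≤17, objective 24.
(a,b)=(2,1): 1·2+1·1=3≤3, 3·2+2·1=8≤17, objective 22.
Maximum is 24 at (a,b)=(3,0).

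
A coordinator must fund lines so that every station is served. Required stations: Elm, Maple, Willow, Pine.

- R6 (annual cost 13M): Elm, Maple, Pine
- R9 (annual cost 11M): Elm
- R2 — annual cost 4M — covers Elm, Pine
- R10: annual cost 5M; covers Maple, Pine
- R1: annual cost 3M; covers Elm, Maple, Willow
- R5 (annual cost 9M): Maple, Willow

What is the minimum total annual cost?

7

Choose R2 and R1: together they cover Elm, Maple, Willow, Pine — every station.
Total annual cost: 4 + 3 = 7.
No cover costs less than 7.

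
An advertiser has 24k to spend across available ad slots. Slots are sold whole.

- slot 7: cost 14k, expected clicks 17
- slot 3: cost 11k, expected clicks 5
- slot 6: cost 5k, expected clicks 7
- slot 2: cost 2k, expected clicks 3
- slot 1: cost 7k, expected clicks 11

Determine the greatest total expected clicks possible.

31

This is an integer program with binary decision variables.
Allowing fractional choices, the relaxed optimum would be about 33.1, but ad slots are indivisible.
slot 7 + slot 6 + slot 2: cost 14 + 5 + 2 = 21 ≤ 24, expected clicks 17 + 7 + 3 = 27.
slot 7 + slot 2 + slot 1: cost 14 + 2 + 7 = 23 ≤ 24, expected clicks 17 + 3 + 11 = 31.
slot 7 + slot 1: cost 14 + 7 = 21 ≤ 24, expected clicks 17 + 11 = 28.
Best is slot 7, slot 2, and slot 1 with total expected clicks 31.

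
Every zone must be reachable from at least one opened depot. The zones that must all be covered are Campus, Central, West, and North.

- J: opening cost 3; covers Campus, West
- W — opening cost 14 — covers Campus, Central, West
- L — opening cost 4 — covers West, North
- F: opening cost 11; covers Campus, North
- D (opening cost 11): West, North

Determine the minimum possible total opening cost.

This is an integer covering problem.
The greedy cost-per-new-zone heuristic would pick J, L, and W for 21, but a cheaper cover exists.
Choose W and L: together they cover Campus, Central, West, North — every zone.
Total opening cost: 14 + 4 = 18.
No cover costs less than 18.

18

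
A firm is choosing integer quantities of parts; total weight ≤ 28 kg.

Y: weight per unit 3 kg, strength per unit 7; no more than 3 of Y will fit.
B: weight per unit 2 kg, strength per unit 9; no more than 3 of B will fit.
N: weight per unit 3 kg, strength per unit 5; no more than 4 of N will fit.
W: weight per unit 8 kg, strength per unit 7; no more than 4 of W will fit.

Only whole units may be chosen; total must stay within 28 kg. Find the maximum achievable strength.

68

B has the best ratio (9/2); taking only B gives at most 3×9 = 27 (stopped by the supply cap of 3).
Mixing does better — 3×Y, 3×B, and 4×N: weight 27 ≤ 28, strength 3·7 + 3·9 + 4·5 = 68.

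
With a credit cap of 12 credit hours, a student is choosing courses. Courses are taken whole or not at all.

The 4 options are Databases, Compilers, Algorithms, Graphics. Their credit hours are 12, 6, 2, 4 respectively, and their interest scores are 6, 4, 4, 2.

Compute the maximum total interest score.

10

Compilers + Algorithms: credit hours 6 + 2 = 8 ≤ 12, interest score 4 + 4 = 8.
Compilers + Algorithms + Graphics: credit hours 6 + 2 + 4 = 12 ≤ 12, interest score 4 + 4 + 2 = 10.
Best is Compilers, Algorithms, and Graphics with total interest score 10.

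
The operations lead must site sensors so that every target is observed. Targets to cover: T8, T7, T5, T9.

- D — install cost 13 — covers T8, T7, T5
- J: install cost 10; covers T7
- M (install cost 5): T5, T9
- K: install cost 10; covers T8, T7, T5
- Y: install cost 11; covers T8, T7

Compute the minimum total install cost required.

15

Choose M and K: together they cover T8, T7, T5, T9 — every target.
Total install cost: 5 + 10 = 15.
No cover costs less than 15.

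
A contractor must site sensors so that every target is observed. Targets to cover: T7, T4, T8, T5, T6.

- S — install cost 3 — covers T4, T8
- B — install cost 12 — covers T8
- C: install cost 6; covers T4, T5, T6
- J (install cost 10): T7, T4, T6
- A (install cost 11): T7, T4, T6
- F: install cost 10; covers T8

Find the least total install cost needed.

19

This is a weighted set-cover instance.
Choose S, C, and J: together they cover T7, T4, T8, T5, T6 — every target.
Total install cost: 3 + 6 + 10 = 19.
No cover costs less than 19.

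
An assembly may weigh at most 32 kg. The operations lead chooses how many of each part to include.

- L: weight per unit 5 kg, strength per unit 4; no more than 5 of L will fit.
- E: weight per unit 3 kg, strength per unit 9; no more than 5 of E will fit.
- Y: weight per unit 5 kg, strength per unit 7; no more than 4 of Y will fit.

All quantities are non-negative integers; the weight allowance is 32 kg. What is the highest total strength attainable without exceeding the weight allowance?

66

Take 5×E and 3×Y: weight 30 ≤ 32, strength 5·9 + 3·7 = 66.
E has the best ratio (9/3) and is taken to its limit of 5; remaining capacity is filled optimally with the others.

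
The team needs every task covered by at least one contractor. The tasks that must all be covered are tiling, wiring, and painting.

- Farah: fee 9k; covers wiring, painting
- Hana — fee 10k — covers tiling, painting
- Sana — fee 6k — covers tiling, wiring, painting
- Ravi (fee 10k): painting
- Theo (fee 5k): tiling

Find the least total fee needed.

Sana alone covers tiling, wiring, painting — every task.
Total fee: 6.
No cover costs less than 6.

6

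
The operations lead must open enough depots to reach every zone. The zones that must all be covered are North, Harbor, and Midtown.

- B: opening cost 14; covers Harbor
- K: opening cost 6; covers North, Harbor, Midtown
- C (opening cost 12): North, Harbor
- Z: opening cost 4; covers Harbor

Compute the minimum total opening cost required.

6

K alone covers North, Harbor, Midtown — every zone.
Total opening cost: 6.
No cover costs less than 6.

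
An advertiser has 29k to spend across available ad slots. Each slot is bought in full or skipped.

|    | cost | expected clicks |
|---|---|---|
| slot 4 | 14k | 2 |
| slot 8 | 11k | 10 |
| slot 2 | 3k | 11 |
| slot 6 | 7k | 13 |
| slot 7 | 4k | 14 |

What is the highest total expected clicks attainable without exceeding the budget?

Take slot 8, slot 2, slot 6, and slot 7: cost 11 + 3 + 7 + 4 = 25 ≤ 29, expected clicks 10 + 11 + 13 + 14 = 48.
No other feasible combination does better.

48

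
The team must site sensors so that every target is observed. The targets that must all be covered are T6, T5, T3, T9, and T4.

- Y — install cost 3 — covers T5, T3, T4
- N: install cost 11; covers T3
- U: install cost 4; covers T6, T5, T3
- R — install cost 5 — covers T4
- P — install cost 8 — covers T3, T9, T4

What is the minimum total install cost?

This is an integer covering problem.
The greedy cost-per-new-target heuristic would pick Y, U, and P for 15, but a cheaper cover exists.
Choose U and P: together they cover T6, T5, T3, T9, T4 — every target.
Total install cost: 4 + 8 = 12.
No cover costs less than 12.

12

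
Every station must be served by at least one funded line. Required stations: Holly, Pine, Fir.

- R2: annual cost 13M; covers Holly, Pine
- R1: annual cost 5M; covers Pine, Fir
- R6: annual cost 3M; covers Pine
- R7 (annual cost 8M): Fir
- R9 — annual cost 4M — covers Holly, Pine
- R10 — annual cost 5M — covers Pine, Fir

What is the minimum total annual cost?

Choose R1 and R9: together they cover Holly, Pine, Fir — every station.
Total annual cost: 5 + 4 = 9.
No cover costs less than 9.

9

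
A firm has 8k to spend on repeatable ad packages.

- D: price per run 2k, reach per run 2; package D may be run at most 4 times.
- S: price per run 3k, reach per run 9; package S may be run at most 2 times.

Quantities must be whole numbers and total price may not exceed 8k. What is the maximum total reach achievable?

S has the best ratio (9/3); taking only S gives at most 2×9 = 18 (stopped by the price limit).
Mixing does better — 1×D and 2×S: price 8 ≤ 8, reach 1·2 + 2·9 = 20.

20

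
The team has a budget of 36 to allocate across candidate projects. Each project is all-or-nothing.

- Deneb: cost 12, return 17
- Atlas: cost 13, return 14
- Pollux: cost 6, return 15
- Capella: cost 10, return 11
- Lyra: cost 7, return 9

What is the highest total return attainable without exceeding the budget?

This is a 0-1 knapsack instance.
Take Deneb, Pollux, Capella, and Lyra: cost 12 + 6 + 10 + 7 = 35 ≤ 36, return 17 + 15 + 11 + 9 = 52.
No other feasible combination does better.

52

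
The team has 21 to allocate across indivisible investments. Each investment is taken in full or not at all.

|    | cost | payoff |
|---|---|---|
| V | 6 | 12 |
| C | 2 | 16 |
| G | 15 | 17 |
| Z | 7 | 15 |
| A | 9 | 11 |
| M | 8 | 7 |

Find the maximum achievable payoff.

V + C + Z: cost 6 + 2 + 7 = 15 ≤ 21, payoff 12 + 16 + 15 = 43.
C + Z + A: cost 2 + 7 + 9 = 18 ≤ 21, payoff 16 + 15 + 11 = 42.
Best is V, C, and Z with total payoff 43.

43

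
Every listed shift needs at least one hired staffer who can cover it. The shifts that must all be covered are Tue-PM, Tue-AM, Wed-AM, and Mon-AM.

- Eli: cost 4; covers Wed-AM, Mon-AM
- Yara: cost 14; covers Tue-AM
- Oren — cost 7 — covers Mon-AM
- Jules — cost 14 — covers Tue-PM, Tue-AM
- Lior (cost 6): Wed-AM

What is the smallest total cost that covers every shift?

18

Choose Eli and Jules: together they cover Tue-PM, Tue-AM, Wed-AM, Mon-AM — every shift.
Total cost: 4 + 14 = 18.
No cover costs less than 18.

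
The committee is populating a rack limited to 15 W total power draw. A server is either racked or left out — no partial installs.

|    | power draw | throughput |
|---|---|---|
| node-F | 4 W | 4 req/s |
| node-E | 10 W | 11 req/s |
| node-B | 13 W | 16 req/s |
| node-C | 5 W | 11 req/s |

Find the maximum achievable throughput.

22

Allowing fractional choices, the relaxed optimum would be about 23.3, but servers are indivisible.
node-F + node-C: power draw 4 + 5 = 9 ≤ 15, throughput 4 + 11 = 15.
node-B: power draw 13 ≤ 15, throughput 16.
node-E + node-C: power draw 10 + 5 = 15 ≤ 15, throughput 11 + 11 = 22.
Best is node-E and node-C with total throughput 22.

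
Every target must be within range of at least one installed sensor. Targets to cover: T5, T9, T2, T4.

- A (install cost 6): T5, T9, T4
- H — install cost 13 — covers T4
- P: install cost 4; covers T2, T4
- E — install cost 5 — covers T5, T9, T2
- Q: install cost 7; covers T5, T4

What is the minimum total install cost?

This is an integer covering problem.
Choose P and E: together they cover T5, T9, T2, T4 — every target.
Total install cost: 4 + 5 = 9.

9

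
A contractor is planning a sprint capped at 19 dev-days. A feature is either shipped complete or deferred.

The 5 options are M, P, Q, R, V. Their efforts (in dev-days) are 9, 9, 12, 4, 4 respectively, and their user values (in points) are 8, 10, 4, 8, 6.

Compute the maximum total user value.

24

This is a 0-1 knapsack instance.
Take P, R, and V: effort 9 + 4 + 4 = 17 ≤ 19, user value 10 + 8 + 6 = 24.
No other feasible combination does better.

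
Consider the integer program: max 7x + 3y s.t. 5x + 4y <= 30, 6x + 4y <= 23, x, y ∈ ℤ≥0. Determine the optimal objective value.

(x,y)=(3,1) is feasible, giving 24.
(x,y)=(3,0) is feasible, giving 21.
(x,y)=(2,2) is feasible, giving 20.
(x,y)=(2,1) is feasible, giving 17.
The best lattice point is (3,1), giving 24.

24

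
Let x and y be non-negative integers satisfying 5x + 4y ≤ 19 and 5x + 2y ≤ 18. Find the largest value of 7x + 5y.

(x,y)=(3,1): 5·3+4·1=19≤19, 5·3+2·1=17≤18, objective 26.
(x,y)=(2,2): 5·2+4·2=18≤19, 5·2+2·2=14≤18, objective 24.
(x,y)=(3,0): 5·3+4·0=15≤19, 5·3+2·0=15≤18, objective 21.
No feasible integer point exceeds 26.

26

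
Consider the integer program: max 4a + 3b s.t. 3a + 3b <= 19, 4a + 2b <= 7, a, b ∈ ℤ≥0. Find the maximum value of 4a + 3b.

(a,b)=(0,3) is feasible, giving 9.
(a,b)=(0,2) is feasible, giving 6.
No feasible integer point exceeds 9.

9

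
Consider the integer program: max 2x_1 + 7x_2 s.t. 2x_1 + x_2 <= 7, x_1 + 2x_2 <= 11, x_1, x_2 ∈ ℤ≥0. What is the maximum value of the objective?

The continuous relaxation peaks at (0, 5.5) with value 38.50; rounding to a feasible lattice point costs some objective.
(x_1,x_2)=(1,5): 2·1+1·5=7≤7, 1·1+2·5=11≤11, objective 37.
(x_1,x_2)=(0,5): 2·0+1·5=5≤7, 1·0+2·5=10≤11, objective 35.
(x_1,x_2)=(1,4): 2·1+1·4=6≤7, 1·1+2·4=9≤11, objective 30.
(x_1,x_2)=(0,4): 2·0+1·4=4≤7, 1·0+2·4=8≤11, objective 28.
Maximum is 37 at (x_1,x_2)=(1,5).

37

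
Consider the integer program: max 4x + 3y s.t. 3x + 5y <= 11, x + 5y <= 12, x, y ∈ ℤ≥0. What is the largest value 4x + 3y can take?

The continuous relaxation peaks at (3.67, 0) with value 14.67; rounding to a feasible lattice point costs some objective.
(x,y)=(3,0) is feasible, giving 12.
(x,y)=(2,1) is feasible, giving 11.
(x,y)=(2,0) is feasible, giving 8.
The best lattice point is (3,0), giving 12.

12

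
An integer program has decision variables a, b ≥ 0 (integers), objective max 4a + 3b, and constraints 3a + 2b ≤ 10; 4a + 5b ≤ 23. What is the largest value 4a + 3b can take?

14

Relaxing integrality, the LP optimum is 14.71 at (a,b) = (0.571, 4.14), which is not an integer point.
(a,b)=(2,2): 3·2+2·2=10≤10, 4·2+5·2=18≤23, objective 14.
(a,b)=(1,3): 3·1+2·3=9≤10, 4·1+5·3=19≤23, objective 13.
The best lattice point is (2,2), giving 14.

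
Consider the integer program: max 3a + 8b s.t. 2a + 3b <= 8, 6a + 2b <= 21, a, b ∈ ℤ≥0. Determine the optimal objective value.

19

The continuous relaxation peaks at (0, 2.67) with value 21.33; rounding to a feasible lattice point costs some objective.
(a,b)=(1,2) is feasible, giving 19.
(a,b)=(0,2) is feasible, giving 16.
The best lattice point is (1,2), giving 19.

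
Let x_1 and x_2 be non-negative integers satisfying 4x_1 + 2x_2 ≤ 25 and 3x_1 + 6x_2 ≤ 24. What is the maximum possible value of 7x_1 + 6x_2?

Relaxing integrality, the LP optimum is 46.67 at (x_1,x_2) = (5.67, 1.17), which is not an integer point.
(x_1,x_2)=(6,0): 4·6+2·0=24≤25, 3·6+6·0=18≤24, objective 42.
(x_1,x_2)=(5,1): 4·5+2·1=22≤25, 3·5+6·1=21≤24, objective 41.
(x_1,x_2)=(4,2): 4·4+2·2=20≤25, 3·4+6·2=24≤24, objective 40.
Maximum is 42 at (x_1,x_2)=(6,0).

42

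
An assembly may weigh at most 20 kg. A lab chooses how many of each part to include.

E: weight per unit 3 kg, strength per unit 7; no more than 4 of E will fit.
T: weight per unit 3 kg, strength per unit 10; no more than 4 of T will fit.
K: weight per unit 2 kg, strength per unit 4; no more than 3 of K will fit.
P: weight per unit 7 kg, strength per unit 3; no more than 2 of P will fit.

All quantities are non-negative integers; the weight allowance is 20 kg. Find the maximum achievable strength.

1×E, 4×T, and 2×K: weight 19 ≤ 20, strength 1·7 + 4·10 + 2·4 = 55.
2×E, 4×T, and 1×K: weight 20 ≤ 20, strength 2·7 + 4·10 + 1·4 = 58.
Best is 58.

58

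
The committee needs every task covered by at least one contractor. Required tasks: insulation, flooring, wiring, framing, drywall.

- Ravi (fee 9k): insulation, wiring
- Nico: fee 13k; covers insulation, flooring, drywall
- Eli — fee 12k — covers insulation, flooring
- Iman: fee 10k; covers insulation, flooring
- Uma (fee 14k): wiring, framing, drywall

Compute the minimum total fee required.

This is an integer covering problem.
The greedy cost-per-new-task heuristic would pick Nico and Uma for 27, but a cheaper cover exists.
Choose Iman and Uma: together they cover insulation, flooring, wiring, framing, drywall — every task.
Total fee: 10 + 14 = 24.
No cover costs less than 24.

24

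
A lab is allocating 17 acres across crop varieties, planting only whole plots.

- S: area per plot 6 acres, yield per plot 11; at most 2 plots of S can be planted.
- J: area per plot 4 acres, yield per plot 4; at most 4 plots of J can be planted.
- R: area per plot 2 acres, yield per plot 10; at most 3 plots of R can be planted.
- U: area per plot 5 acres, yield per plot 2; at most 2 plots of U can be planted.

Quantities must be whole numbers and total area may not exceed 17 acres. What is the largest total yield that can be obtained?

Take 1×S, 1×J, and 3×R: area 16 ≤ 17, yield 1·11 + 1·4 + 3·10 = 45.
R has the best ratio (10/2) and is taken to its limit of 3; remaining capacity is filled optimally with the others.

45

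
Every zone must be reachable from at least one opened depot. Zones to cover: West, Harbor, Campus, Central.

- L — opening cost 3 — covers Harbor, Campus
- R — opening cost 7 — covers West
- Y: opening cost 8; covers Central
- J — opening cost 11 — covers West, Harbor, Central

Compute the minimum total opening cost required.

14

Choose L and J: together they cover West, Harbor, Campus, Central — every zone.
Total opening cost: 3 + 11 = 14.
No cover costs less than 14.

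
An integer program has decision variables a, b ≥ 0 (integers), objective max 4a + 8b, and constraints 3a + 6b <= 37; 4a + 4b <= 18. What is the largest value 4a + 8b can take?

32

Relaxing integrality, the LP optimum is 36.00 at (a,b) = (0, 4.5), which is not an integer point.
(a,b)=(0,4) is feasible, giving 32.
(a,b)=(1,3) is feasible, giving 28.
(a,b)=(0,3) is feasible, giving 24.
No feasible integer point exceeds 32.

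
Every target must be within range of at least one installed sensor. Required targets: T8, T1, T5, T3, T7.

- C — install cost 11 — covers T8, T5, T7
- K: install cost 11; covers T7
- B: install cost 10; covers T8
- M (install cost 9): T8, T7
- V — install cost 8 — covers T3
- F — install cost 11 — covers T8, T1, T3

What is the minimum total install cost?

This is an integer covering problem.
Choose C and F: together they cover T8, T1, T5, T3, T7 — every target.
Total install cost: 11 + 11 = 22.
No cover costs less than 22.

22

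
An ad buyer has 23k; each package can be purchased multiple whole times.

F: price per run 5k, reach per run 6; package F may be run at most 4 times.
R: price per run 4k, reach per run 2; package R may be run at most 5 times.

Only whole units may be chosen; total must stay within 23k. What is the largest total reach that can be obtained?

F has the best ratio (6/5); taking only F gives at most 4×6 = 24 (stopped by the price limit).
Optimal: 4×F: price 20 ≤ 23, reach 4·6 = 24.

24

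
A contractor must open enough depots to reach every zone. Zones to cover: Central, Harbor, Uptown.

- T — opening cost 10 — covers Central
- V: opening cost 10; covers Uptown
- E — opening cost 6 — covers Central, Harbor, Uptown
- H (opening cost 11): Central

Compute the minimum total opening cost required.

6

E alone covers Central, Harbor, Uptown — every zone.
Total opening cost: 6.
No cover costs less than 6.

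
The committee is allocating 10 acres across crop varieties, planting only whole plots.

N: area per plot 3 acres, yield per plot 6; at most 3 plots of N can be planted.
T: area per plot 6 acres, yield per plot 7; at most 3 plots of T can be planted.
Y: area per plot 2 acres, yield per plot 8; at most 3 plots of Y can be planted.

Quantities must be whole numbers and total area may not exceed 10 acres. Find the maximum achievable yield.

30

Take 1×N and 3×Y: area 9 ≤ 10, yield 1·6 + 3·8 = 30.
Y has the best ratio (8/2) and is taken to its limit of 3; remaining capacity is filled optimally with the others.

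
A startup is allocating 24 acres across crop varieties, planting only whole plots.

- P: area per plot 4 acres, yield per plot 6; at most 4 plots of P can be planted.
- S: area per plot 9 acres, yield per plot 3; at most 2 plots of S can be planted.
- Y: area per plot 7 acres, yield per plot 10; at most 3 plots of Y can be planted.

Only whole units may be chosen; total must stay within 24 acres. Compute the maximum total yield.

P has the best ratio (6/4); taking only P gives at most 4×6 = 24 (stopped by the supply cap of 4).
Mixing does better — 4×P and 1×Y: area 23 ≤ 24, yield 4·6 + 1·10 = 34.

34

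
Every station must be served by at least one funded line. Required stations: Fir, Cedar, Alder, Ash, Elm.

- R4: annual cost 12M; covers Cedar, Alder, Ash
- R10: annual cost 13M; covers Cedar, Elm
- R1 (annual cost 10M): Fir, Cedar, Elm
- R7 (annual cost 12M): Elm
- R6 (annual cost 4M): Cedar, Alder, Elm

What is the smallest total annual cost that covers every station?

22

This is a weighted set-cover instance.
The greedy cost-per-new-station heuristic would pick R6, R1, and R4 for 26, but a cheaper cover exists.
Choose R4 and R1: together they cover Fir, Cedar, Alder, Ash, Elm — every station.
Total annual cost: 12 + 10 = 22.
No cover costs less than 22.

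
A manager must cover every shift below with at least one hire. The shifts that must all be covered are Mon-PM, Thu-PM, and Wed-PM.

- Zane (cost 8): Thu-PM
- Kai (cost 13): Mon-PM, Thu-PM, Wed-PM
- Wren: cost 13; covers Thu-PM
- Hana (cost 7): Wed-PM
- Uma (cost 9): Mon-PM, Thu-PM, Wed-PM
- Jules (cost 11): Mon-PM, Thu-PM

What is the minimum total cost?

9

Uma alone covers Mon-PM, Thu-PM, Wed-PM — every shift.
Total cost: 9.
No cover costs less than 9.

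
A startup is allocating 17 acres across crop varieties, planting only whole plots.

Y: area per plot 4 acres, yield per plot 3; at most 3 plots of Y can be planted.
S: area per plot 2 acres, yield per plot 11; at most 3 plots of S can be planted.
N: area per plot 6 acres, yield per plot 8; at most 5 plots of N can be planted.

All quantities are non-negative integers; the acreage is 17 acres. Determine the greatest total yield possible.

Take 1×Y, 3×S, and 1×N: area 16 ≤ 17, yield 1·3 + 3·11 + 1·8 = 44.
S has the best ratio (11/2) and is taken to its limit of 3; remaining capacity is filled optimally with the others.

44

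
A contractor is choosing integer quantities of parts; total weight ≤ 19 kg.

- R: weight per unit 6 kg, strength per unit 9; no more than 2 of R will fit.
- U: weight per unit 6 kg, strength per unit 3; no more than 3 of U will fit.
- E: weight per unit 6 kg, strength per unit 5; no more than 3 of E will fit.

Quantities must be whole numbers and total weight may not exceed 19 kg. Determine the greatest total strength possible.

23

2×R and 1×E: weight 18 ≤ 19, strength 2·9 + 1·5 = 23.
2×R and 1×U: weight 18 ≤ 19, strength 2·9 + 1·3 = 21.
Best is 23.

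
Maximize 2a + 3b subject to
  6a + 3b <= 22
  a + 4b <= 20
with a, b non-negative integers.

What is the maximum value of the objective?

(a,b)=(0,5) is feasible, giving 15.
(a,b)=(1,4) is feasible, giving 14.
(a,b)=(2,3) is feasible, giving 13.
(a,b)=(0,4) is feasible, giving 12.
The best lattice point is (0,5), giving 15.

15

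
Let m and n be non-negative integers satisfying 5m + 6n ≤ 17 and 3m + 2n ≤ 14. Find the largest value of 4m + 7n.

(m,n)=(1,2): 5·1+6·2=17≤17, 3·1+2·2=7≤14, objective 18.
(m,n)=(2,1): 5·2+6·1=16≤17, 3·2+2·1=8≤14, objective 15.
(m,n)=(0,2): 5·0+6·2=12≤17, 3·0+2·2=4≤14, objective 14.
(m,n)=(1,1): 5·1+6·1=11≤17, 3·1+2·1=5≤14, objective 11.
No feasible integer point exceeds 18.

18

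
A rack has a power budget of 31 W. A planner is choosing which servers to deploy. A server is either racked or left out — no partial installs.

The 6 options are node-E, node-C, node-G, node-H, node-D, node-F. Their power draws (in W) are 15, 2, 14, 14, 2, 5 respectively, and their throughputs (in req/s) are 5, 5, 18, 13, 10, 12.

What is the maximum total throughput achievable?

45

Allowing fractional choices, the relaxed optimum would be about 52.4, but servers are indivisible.
node-G + node-H + node-D: power draw 14 + 14 + 2 = 30 ≤ 31, throughput 18 + 13 + 10 = 41.
node-C + node-G + node-D + node-F: power draw 2 + 14 + 2 + 5 = 23 ≤ 31, throughput 5 + 18 + 10 + 12 = 45.
Best is node-C, node-G, node-D, and node-F with total throughput 45.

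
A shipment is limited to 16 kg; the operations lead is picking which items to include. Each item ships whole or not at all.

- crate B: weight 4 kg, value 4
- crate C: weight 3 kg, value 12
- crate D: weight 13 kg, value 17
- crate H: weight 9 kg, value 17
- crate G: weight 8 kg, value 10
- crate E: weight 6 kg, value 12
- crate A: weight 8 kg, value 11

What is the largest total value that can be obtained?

33

crate C + crate H: weight 3 + 9 = 12 ≤ 16, value 12 + 17 = 29.
crate B + crate C + crate H: weight 4 + 3 + 9 = 16 ≤ 16, value 4 + 12 + 17 = 33.
Best is crate B, crate C, and crate H with total value 33.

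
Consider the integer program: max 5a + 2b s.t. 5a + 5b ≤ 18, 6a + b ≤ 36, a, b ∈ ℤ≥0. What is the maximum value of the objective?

Relaxing integrality, the LP optimum is 18.00 at (a,b) = (3.6, 0), which is not an integer point.
(a,b)=(3,0): 5·3+5·0=15≤18, 6·3+1·0=18≤36, objective 15.
(a,b)=(2,1): 5·2+5·1=15≤18, 6·2+1·1=13≤36, objective 12.
The best lattice point is (3,0), giving 15.

15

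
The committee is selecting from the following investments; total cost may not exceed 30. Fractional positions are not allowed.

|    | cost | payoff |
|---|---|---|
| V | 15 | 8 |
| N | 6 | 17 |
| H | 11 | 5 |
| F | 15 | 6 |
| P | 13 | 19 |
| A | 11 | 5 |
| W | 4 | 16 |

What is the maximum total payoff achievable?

V + N + W: cost 15 + 6 + 4 = 25 ≤ 30, payoff 8 + 17 + 16 = 41.
N + H + P: cost 6 + 11 + 13 = 30 ≤ 30, payoff 17 + 5 + 19 = 41.
N + P + W: cost 6 + 13 + 4 = 23 ≤ 30, payoff 17 + 19 + 16 = 52.
Best is N, P, and W with total payoff 52.

52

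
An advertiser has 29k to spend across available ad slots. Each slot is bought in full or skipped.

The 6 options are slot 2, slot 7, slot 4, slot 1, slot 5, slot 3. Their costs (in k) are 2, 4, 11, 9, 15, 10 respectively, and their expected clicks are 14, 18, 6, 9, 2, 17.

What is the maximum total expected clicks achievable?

Take slot 2, slot 7, slot 1, and slot 3: cost 2 + 4 + 9 + 10 = 25 ≤ 29, expected clicks 14 + 18 + 9 + 17 = 58.
No other feasible combination does better.

58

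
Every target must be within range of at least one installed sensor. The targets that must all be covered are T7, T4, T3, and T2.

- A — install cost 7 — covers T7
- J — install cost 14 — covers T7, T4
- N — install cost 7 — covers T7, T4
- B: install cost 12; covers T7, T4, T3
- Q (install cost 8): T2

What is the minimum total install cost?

The greedy cost-per-new-target heuristic would pick N, Q, and B for 27, but a cheaper cover exists.
Choose B and Q: together they cover T7, T4, T3, T2 — every target.
Total install cost: 12 + 8 = 20.
No cover costs less than 20.

20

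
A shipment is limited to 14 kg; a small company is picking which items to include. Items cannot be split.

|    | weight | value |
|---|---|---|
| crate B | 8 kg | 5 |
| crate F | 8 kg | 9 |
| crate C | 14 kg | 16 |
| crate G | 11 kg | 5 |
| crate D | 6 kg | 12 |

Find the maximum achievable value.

This is a 0-1 knapsack instance.
crate F + crate D: weight 8 + 6 = 14 ≤ 14, value 9 + 12 = 21.
crate B + crate D: weight 8 + 6 = 14 ≤ 14, value 5 + 12 = 17.
Best is crate F and crate D with total value 21.

21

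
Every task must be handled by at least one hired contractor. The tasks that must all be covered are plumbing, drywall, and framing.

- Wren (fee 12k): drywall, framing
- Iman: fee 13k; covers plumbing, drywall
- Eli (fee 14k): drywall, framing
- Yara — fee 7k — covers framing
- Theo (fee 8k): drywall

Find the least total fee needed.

20

The greedy cost-per-new-task heuristic would pick Wren and Iman for 25, but a cheaper cover exists.
Choose Iman and Yara: together they cover plumbing, drywall, framing — every task.
Total fee: 13 + 7 = 20.
No cover costs less than 20.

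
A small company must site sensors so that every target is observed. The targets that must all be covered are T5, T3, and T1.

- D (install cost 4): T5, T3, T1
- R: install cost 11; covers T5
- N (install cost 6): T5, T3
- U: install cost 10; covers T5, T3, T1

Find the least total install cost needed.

D alone covers T5, T3, T1 — every target.
Total install cost: 4.
No cover costs less than 4.

4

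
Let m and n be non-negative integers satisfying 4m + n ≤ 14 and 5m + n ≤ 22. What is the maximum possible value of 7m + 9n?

(m,n)=(0,14): 4·0+1·14=14≤14, 5·0+1·14=14≤22, objective 126.
(m,n)=(0,13): 4·0+1·13=13≤14, 5·0+1·13=13≤22, objective 117.
No feasible integer point exceeds 126.

126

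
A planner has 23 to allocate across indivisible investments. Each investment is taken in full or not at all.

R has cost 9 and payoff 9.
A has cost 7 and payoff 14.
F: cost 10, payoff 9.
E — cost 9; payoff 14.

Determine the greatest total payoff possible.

28

Allowing fractional choices, the relaxed optimum would be about 35.0, but investments are indivisible.
R + A: cost 9 + 7 = 16 ≤ 23, payoff 9 + 14 = 23.
A + E: cost 7 + 9 = 16 ≤ 23, payoff 14 + 14 = 28.
A + F: cost 7 + 10 = 17 ≤ 23, payoff 14 + 9 = 23.
Best is A and E with total payoff 28.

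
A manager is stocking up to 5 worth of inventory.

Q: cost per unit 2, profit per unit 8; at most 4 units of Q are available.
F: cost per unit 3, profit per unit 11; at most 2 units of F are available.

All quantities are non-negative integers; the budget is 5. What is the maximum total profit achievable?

19

Q has the best ratio (8/2); taking only Q gives at most 2×8 = 16 (stopped by the cost limit).
Mixing does better — 1×Q and 1×F: cost 5 ≤ 5, profit 1·8 + 1·11 = 19.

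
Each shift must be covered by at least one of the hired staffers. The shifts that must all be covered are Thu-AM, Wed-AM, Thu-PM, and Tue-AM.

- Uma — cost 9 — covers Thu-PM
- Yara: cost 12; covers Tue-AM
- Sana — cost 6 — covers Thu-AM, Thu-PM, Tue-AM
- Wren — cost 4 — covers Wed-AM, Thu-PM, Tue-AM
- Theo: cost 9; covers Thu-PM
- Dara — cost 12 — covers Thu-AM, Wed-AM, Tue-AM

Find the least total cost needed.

This is a weighted set-cover instance.
Choose Sana and Wren: together they cover Thu-AM, Wed-AM, Thu-PM, Tue-AM — every shift.
Total cost: 6 + 4 = 10.

10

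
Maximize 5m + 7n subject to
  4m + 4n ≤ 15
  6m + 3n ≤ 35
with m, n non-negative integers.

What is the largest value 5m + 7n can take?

21

(m,n)=(0,3): 4·0+4·3=12≤15, 6·0+3·3=9≤35, objective 21.
(m,n)=(1,2): 4·1+4·2=12≤15, 6·1+3·2=12≤35, objective 19.
(m,n)=(0,2): 4·0+4·2=8≤15, 6·0+3·2=6≤35, objective 14.
The best lattice point is (0,3), giving 21.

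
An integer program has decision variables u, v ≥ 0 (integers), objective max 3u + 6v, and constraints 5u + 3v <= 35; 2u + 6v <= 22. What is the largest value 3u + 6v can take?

(u,v)=(5,2) is feasible, giving 27.
(u,v)=(6,1) is feasible, giving 24.
(u,v)=(4,2) is feasible, giving 24.
The best lattice point is (5,2), giving 27.

27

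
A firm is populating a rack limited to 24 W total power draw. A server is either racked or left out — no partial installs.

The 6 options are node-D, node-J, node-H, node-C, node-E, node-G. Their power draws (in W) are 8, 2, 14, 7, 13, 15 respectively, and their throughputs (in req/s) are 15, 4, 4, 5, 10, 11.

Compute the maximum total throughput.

29

Allowing fractional choices, the relaxed optimum would be about 29.7, but servers are indivisible.
node-D + node-G: power draw 8 + 15 = 23 ≤ 24, throughput 15 + 11 = 26.
node-D + node-J + node-E: power draw 8 + 2 + 13 = 23 ≤ 24, throughput 15 + 4 + 10 = 29.
node-D + node-E: power draw 8 + 13 = 21 ≤ 24, throughput 15 + 10 = 25.
Best is node-D, node-J, and node-E with total throughput 29.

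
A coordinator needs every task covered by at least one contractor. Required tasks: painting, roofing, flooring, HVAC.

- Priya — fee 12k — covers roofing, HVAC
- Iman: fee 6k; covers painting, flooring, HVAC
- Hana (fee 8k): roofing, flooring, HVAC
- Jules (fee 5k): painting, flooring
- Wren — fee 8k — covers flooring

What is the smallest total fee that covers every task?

The greedy cost-per-new-task heuristic would pick Iman and Hana for 14, but a cheaper cover exists.
Choose Hana and Jules: together they cover painting, roofing, flooring, HVAC — every task.
Total fee: 8 + 5 = 13.
No cover costs less than 13.

13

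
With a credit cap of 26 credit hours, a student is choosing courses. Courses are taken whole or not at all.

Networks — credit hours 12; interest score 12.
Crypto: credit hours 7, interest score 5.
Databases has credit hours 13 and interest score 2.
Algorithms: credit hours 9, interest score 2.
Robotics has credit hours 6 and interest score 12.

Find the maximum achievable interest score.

Allowing fractional choices, the relaxed optimum would be about 29.2, but courses are indivisible.
Networks + Robotics: credit hours 12 + 6 = 18 ≤ 26, interest score 12 + 12 = 24.
Crypto + Algorithms + Robotics: credit hours 7 + 9 + 6 = 22 ≤ 26, interest score 5 + 2 + 12 = 19.
Networks + Crypto + Robotics: credit hours 12 + 7 + 6 = 25 ≤ 26, interest score 12 + 5 + 12 = 29.
Best is Networks, Crypto, and Robotics with total interest score 29.

29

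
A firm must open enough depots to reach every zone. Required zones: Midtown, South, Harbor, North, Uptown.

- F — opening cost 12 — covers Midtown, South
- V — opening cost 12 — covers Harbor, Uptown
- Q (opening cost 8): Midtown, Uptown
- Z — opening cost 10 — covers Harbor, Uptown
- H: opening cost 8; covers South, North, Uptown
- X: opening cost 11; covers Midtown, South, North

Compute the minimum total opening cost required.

The greedy cost-per-new-zone heuristic would pick H, Q, and Z for 26, but a cheaper cover exists.
Choose Z and X: together they cover Midtown, South, Harbor, North, Uptown — every zone.
Total opening cost: 10 + 11 = 21.
No cover costs less than 21.

21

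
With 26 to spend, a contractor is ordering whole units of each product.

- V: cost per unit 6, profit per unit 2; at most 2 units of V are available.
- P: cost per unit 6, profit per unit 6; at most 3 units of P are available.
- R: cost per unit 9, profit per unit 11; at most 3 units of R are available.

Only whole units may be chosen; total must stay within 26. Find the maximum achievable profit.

This is a bounded integer knapsack.
R has the best ratio (11/9); taking only R gives at most 2×11 = 22 (stopped by the cost limit).
Mixing does better — 1×P and 2×R: cost 24 ≤ 26, profit 1·6 + 2·11 = 28.

28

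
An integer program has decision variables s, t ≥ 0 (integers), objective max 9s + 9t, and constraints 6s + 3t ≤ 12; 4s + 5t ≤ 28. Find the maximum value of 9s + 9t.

(s,t)=(0,4) is feasible, giving 36.
(s,t)=(0,3) is feasible, giving 27.
No feasible integer point exceeds 36.

36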